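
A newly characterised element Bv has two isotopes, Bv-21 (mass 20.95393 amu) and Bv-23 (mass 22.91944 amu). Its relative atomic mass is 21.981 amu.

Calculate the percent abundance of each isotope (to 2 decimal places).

Bv-21: 47.75%, Bv-23: 52.25%

Let x be the fractional abundance of Bv-21; then Bv-23 has abundance 1 − x.
20.95393·x + 22.91944·(1 − x) = 21.981
(20.95393 − 22.91944)·x = 21.981 − 22.91944
x = -0.93844 / -1.96551 = 0.47745 → 47.75% Bv-21, 52.25% Bv-23.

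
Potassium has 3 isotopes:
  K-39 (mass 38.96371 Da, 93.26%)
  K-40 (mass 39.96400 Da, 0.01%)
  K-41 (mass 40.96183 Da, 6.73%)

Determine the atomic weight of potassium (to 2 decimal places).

39.10 Da

Weight each isotope mass by its fractional abundance: 0.9326 × 38.96371 + 0.0001 × 39.96400 + 0.0673 × 40.96183
= 36.337556 + 0.003996 + 2.756731 = 39.098283 Da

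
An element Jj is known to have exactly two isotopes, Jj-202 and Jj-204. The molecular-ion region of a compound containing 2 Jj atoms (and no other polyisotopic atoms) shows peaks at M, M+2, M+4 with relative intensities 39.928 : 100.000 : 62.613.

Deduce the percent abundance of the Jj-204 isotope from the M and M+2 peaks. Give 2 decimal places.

55.60%

If p is the fraction of Jj that is Jj-202, then I(M+2)/I(M) = [C(2,1)·p^1·(1−p)] / p^2 = 2·(1−p)/p = 100.000/39.928 = 2.5045
(1−p)/p = 2.5045/2 = 1.2523  ⇒  p = 1/(1 + 1.2523) = 0.4440
Jj-202: 44.40%, Jj-204: 55.60%.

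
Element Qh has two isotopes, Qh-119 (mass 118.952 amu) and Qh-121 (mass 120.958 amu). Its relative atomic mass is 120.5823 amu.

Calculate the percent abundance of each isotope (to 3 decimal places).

Writing the weighted mean with unknown fraction x of Qh-119:
118.952·x + 120.958·(1 − x) = 120.5823
(118.952 − 120.958)·x = 120.5823 − 120.958
x = -0.3757 / -2.006 = 0.18729 → 18.729% Qh-119, 81.271% Qh-121.

Qh-119: 18.729%, Qh-121: 81.271%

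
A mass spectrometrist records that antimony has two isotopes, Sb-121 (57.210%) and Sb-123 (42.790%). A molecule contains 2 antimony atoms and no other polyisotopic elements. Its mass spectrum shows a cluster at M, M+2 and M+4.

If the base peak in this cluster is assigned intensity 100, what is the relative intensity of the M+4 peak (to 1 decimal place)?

(0.57210 + 0.42790)^2 gives M 0.3273, M+2 0.4896, M+4 0.1831; the largest is M+2.
P(M+2) = C(2,1) × 0.57210^1 × 0.42790^1 = 2 × 0.5721 × 0.4279 = 0.489603 (base)
P(M+4) = C(2,2) × 0.57210^0 × 0.42790^2 = 1 × 1.0000 × 0.18309841 = 0.183098
Relative intensity = 0.183098 / 0.489603 × 100 = 37.4

37.4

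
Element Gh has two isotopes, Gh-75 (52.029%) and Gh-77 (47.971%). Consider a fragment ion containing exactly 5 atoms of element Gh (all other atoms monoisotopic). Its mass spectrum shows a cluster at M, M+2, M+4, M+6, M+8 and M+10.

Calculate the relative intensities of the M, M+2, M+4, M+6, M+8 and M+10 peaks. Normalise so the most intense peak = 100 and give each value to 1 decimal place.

11.8 : 54.2 : 100.0 : 92.2 : 42.5 : 7.8

Expanding (0.52029 + 0.47971)^5:
P(M) = 0.52029^5 = 0.038127
P(M+2) = 5 × 0.52029^4 × 0.47971^1 = 0.175764
P(M+4) = 10 × 0.52029^3 × 0.47971^2 = 0.324111
P(M+6) = 10 × 0.52029^2 × 0.47971^3 = 0.298832
P(M+8) = 5 × 0.52029^1 × 0.47971^4 = 0.137762
P(M+10) = 0.47971^5 = 0.025404
The M+4 peak is largest (0.324111); scaling to 100 gives 11.8 : 54.2 : 100.0 : 92.2 : 42.5 : 7.8.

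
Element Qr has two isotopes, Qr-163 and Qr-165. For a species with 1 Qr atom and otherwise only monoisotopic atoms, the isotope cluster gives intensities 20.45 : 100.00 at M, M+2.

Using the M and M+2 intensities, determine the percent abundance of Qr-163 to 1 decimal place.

Write p for the Qr-163 fraction. I(M+2)/I(M) = [C(1,1)·p^0·(1−p)] / p^1 = 1·(1−p)/p = 100.00/20.45 = 4.8900
(1−p)/p = 4.8900/1 = 4.8900  ⇒  p = 1/(1 + 4.8900) = 0.1698
Qr-163: 17.0%, Qr-165: 83.0%.

17.0%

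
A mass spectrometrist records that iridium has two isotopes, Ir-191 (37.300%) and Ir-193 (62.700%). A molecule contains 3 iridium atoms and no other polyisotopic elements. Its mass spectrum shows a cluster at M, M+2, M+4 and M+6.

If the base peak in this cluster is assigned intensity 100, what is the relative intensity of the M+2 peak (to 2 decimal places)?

59.49

Binomial terms of (0.37300 + 0.62700)^3: M 0.0519, M+2 0.2617, M+4 0.4399, M+6 0.2465 → M+4 is the base peak.
P(M+4) = C(3,2) × 0.37300^1 × 0.62700^2 = 3 × 0.3730 × 0.393129 = 0.439911 (base)
P(M+2) = C(3,1) × 0.37300^2 × 0.62700^1 = 3 × 0.139129 × 0.6270 = 0.261702
Relative intensity = 0.261702 / 0.439911 × 100 = 59.49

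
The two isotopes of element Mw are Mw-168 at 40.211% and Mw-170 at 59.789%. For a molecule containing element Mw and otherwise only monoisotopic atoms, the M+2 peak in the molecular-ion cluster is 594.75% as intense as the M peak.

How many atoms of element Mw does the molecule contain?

4

The M+2/M ratio from n Mw atoms is n · q/p = n · 0.59789/0.40211.
n = 5.9475 × 0.40211/0.59789 = 4.00 ≈ 4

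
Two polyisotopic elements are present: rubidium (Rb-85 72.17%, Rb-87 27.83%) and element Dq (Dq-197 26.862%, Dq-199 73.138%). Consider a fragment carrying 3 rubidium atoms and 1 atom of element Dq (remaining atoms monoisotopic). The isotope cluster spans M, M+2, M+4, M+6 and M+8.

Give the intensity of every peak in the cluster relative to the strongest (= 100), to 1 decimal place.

25.8 : 100.0 : 92.7 : 32.8 : 4.0

Rubidium pattern (n=3): 0.37589809 : 0.43485841 : 0.16768892 : 0.02155458
Element Dq pattern (n=1): 0.26862 : 0.73138
Convolve the two distributions (both contribute in 2-u steps):
  M: 0.37589809×0.26862 = 0.100974
  M+2: 0.37589809×0.73138 + 0.43485841×0.26862 = 0.391736
  M+4: 0.43485841×0.73138 + 0.16768892×0.26862 = 0.363091
  M+6: 0.16768892×0.73138 + 0.02155458×0.26862 = 0.128434
  M+8: 0.02155458×0.73138 = 0.015765
Scale to base peak (0.391736) = 100: 25.8 : 100.0 : 92.7 : 32.8 : 4.0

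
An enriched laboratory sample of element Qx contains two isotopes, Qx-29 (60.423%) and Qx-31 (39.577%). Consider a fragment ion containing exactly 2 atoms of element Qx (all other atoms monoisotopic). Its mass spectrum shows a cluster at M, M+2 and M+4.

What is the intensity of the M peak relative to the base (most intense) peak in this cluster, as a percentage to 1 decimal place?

76.3%

Binomial terms of (0.60423 + 0.39577)^2: M 0.3651, M+2 0.4783, M+4 0.1566 → M+2 is the base peak.
P(M+2) = C(2,1) × 0.60423^1 × 0.39577^1 = 2 × 0.60423 × 0.39577 = 0.478272 (base)
P(M) = C(2,0) × 0.60423^2 × 0.39577^0 = 1 × 0.36509389 × 1.0000 = 0.365094
Relative intensity = 0.365094 / 0.478272 × 100 = 76.3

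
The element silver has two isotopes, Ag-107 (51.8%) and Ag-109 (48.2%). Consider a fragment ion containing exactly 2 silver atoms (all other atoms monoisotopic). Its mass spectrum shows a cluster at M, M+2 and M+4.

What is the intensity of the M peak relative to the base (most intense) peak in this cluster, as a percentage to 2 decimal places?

Term probabilities: M 0.2683, M+2 0.4994, M+4 0.2323. Base peak = M+2.
P(M+2) = C(2,1) × 0.518^1 × 0.482^1 = 2 × 0.5180 × 0.4820 = 0.499352 (base)
P(M) = C(2,0) × 0.518^2 × 0.482^0 = 1 × 0.268324 × 1.0000 = 0.268324
Relative intensity = 0.268324 / 0.499352 × 100 = 53.73

53.73%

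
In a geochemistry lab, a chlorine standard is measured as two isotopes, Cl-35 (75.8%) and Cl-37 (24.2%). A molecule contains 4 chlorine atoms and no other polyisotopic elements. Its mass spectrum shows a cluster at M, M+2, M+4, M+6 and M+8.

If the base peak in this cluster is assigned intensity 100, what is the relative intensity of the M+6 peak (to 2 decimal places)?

10.19

Term probabilities: M 0.3301, M+2 0.4216, M+4 0.2019, M+6 0.0430, M+8 0.0034. Base peak = M+2.
P(M+2) = C(4,1) × 0.758^3 × 0.242^1 = 4 × 0.43551951 × 0.2420 = 0.421583 (base)
P(M+6) = C(4,3) × 0.758^1 × 0.242^3 = 4 × 0.7580 × 0.01417249 = 0.042971
Relative intensity = 0.042971 / 0.421583 × 100 = 10.19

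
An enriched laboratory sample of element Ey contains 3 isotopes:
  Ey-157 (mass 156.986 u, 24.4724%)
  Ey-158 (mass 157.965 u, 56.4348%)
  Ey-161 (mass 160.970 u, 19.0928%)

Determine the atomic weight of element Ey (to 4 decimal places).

Ar = Σ fᵢ·mᵢ = 0.244724 × 156.986 + 0.564348 × 157.965 + 0.190928 × 160.970
= 38.41824 + 89.14723 + 30.73368 = 158.29915 u

158.2992 u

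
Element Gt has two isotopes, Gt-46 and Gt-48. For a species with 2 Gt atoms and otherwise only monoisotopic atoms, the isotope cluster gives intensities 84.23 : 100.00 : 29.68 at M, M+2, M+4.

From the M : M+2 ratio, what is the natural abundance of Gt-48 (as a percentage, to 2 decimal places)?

37.25%

Write p for the Gt-46 fraction. I(M+2)/I(M) = [C(2,1)·p^1·(1−p)] / p^2 = 2·(1−p)/p = 100.00/84.23 = 1.1872
(1−p)/p = 1.1872/2 = 0.5936  ⇒  p = 1/(1 + 0.5936) = 0.6275
Gt-46: 62.75%, Gt-48: 37.25%.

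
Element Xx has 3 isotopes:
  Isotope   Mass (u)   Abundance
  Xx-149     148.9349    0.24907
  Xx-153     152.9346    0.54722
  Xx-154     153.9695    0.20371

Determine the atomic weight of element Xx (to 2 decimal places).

152.15 u

The abundance-weighted mean is 0.24907 × 148.9349 + 0.54722 × 152.9346 + 0.20371 × 153.9695
= 37.09522 + 83.68887 + 31.36513 = 152.14922 u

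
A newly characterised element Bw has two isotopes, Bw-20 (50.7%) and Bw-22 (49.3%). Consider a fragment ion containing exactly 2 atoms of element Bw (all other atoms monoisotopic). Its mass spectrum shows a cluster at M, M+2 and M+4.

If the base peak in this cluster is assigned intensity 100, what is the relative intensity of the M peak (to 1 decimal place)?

51.4

(0.507 + 0.493)^2 gives M 0.2570, M+2 0.4999, M+4 0.2430; the largest is M+2.
P(M+2) = C(2,1) × 0.507^1 × 0.493^1 = 2 × 0.5070 × 0.4930 = 0.499902 (base)
P(M) = C(2,0) × 0.507^2 × 0.493^0 = 1 × 0.257049 × 1.0000 = 0.257049
Relative intensity = 0.257049 / 0.499902 × 100 = 51.4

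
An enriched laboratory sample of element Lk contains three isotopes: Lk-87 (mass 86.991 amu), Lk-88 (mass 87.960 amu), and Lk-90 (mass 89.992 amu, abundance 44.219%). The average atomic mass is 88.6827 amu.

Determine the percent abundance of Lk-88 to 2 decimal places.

The remaining 55.781% is split between Lk-87 (fraction x) and Lk-88 (fraction 0.55781 − x).
Substituting: 86.991x + 87.960(0.55781 − x) = 48.88913752
(86.991 − 87.960)x = -0.17583008  ⇒  x = 0.18146, y = 0.37635
Lk-87: 18.15%, Lk-88: 37.64%.

37.64%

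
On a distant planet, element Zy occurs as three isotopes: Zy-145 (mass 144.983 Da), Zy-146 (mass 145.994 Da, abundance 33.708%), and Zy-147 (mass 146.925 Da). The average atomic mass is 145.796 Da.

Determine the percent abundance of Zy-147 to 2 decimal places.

The remaining 66.292% is split between Zy-145 (fraction x) and Zy-147 (fraction 0.66292 − x).
Substituting: 144.983x + 146.925(0.66292 − x) = 96.58434248
(144.983 − 146.925)x = -0.81517852  ⇒  x = 0.41976, y = 0.24316
Zy-145: 41.98%, Zy-147: 24.32%.

24.32%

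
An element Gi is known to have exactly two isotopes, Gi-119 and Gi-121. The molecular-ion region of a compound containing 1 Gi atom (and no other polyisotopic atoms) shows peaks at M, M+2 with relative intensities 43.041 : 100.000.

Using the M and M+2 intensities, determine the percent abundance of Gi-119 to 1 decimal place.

Write p for the Gi-119 fraction. I(M+2)/I(M) = [C(1,1)·p^0·(1−p)] / p^1 = 1·(1−p)/p = 100.000/43.041 = 2.3234
(1−p)/p = 2.3234/1 = 2.3234  ⇒  p = 1/(1 + 2.3234) = 0.3009
Gi-119: 30.1%, Gi-121: 69.9%.

30.1%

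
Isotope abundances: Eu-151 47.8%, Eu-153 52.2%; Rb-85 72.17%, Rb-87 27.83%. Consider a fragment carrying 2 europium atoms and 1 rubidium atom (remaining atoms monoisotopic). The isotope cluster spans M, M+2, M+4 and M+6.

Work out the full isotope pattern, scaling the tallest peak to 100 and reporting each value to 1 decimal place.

Europium pattern (n=2): 0.228484 : 0.499032 : 0.272484
Rubidium pattern (n=1): 0.7217 : 0.2783
Convolve the two distributions (both contribute in 2-u steps):
  M: 0.228484×0.7217 = 0.164897
  M+2: 0.228484×0.2783 + 0.499032×0.7217 = 0.423738
  M+4: 0.499032×0.2783 + 0.272484×0.7217 = 0.335532
  M+6: 0.272484×0.2783 = 0.075832
Scale to base peak (0.423738) = 100: 38.9 : 100.0 : 79.2 : 17.9

38.9 : 100.0 : 79.2 : 17.9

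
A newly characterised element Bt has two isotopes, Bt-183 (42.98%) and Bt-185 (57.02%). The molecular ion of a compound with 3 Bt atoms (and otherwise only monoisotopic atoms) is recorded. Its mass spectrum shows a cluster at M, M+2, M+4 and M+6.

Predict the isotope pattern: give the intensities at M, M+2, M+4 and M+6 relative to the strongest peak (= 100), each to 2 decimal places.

18.94 : 75.38 : 100.00 : 44.22

Each Bt atom is independently Bt-183 (p = 0.4298) or Bt-185 (q = 0.5702); the cluster is the binomial expansion (p + q)^3.
P(M) = 0.4298^3 = 0.079396
P(M+2) = 3 × 0.4298^2 × 0.5702^1 = 0.315996
P(M+4) = 3 × 0.4298^1 × 0.5702^2 = 0.419220
P(M+6) = 0.5702^3 = 0.185388
The M+4 peak is largest (0.419220); scaling to 100 gives 18.94 : 75.38 : 100.00 : 44.22.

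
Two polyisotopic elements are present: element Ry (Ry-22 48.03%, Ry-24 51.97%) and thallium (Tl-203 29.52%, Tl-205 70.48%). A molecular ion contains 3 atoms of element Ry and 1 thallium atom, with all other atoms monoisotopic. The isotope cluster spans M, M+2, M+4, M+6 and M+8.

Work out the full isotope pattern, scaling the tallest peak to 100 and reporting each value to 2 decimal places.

Element Ry pattern (n=3): 0.11079949 : 0.3596658 : 0.38916993 : 0.14036478
Thallium pattern (n=1): 0.2952 : 0.7048
Convolve the two distributions (both contribute in 2-u steps):
  M: 0.11079949×0.2952 = 0.032708
  M+2: 0.11079949×0.7048 + 0.3596658×0.2952 = 0.184265
  M+4: 0.3596658×0.7048 + 0.38916993×0.2952 = 0.368375
  M+6: 0.38916993×0.7048 + 0.14036478×0.2952 = 0.315723
  M+8: 0.14036478×0.7048 = 0.098929
Scale to base peak (0.368375) = 100: 8.88 : 50.02 : 100.00 : 85.71 : 26.86

8.88 : 50.02 : 100.00 : 85.71 : 26.86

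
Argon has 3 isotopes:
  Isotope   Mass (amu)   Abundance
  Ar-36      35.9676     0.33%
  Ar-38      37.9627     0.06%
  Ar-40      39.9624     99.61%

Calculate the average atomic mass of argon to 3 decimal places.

39.948 amu

Average mass = Σ (abundance × isotope mass) = 0.0033 × 35.9676 + 0.0006 × 37.9627 + 0.9961 × 39.9624
= 0.11869 + 0.02278 + 39.80655 = 39.94802 amu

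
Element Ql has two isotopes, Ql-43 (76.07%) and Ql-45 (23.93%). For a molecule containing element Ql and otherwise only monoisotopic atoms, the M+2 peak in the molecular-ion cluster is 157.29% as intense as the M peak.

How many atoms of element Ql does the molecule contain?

The M+2/M ratio from n Ql atoms is n · q/p = n · 0.2393/0.7607.
n = 1.5729 × 0.7607/0.2393 = 5.00 ≈ 5

5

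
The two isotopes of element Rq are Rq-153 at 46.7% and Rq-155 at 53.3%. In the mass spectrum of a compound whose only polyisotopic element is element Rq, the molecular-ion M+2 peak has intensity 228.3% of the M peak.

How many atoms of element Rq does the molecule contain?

With n Rq atoms, P(M+2)/P(M) = C(n,1)·p^(n−1)q / p^n = n·q/p = n · 0.533/0.467.
n = 2.283 × 0.467/0.533 = 2.00 ≈ 2

2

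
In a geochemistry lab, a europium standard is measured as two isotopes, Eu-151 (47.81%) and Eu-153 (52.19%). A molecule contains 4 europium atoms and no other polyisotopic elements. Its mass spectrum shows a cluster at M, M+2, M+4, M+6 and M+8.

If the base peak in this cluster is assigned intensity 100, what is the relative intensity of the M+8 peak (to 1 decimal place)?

19.9

Binomial terms of (0.4781 + 0.5219)^4: M 0.0522, M+2 0.2281, M+4 0.3736, M+6 0.2719, M+8 0.0742 → M+4 is the base peak.
P(M+4) = C(4,2) × 0.4781^2 × 0.5219^2 = 6 × 0.22857961 × 0.27237961 = 0.373563 (base)
P(M+8) = C(4,4) × 0.4781^0 × 0.5219^4 = 1 × 1.0000 × 0.07419065 = 0.074191
Relative intensity = 0.074191 / 0.373563 × 100 = 19.9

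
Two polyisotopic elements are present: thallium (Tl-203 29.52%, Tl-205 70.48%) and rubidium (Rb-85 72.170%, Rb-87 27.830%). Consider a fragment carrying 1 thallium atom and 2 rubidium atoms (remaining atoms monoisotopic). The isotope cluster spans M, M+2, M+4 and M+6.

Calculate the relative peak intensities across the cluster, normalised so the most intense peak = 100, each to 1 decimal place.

31.7 : 100.0 : 63.0 : 11.2

Thallium pattern (n=1): 0.2952 : 0.7048
Rubidium pattern (n=2): 0.52085089 : 0.40169822 : 0.07745089
Convolve the two distributions (both contribute in 2-u steps):
  M: 0.2952×0.52085089 = 0.153755
  M+2: 0.2952×0.40169822 + 0.7048×0.52085089 = 0.485677
  M+4: 0.2952×0.07745089 + 0.7048×0.40169822 = 0.305980
  M+6: 0.7048×0.07745089 = 0.054587
Scale to base peak (0.485677) = 100: 31.7 : 100.0 : 63.0 : 11.2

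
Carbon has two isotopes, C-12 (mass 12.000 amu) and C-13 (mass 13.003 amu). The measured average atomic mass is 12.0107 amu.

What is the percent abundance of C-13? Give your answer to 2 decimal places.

Writing the weighted mean with unknown fraction x of C-12:
12.000·x + 13.003·(1 − x) = 12.0107
(12.000 − 13.003)·x = 12.0107 − 13.003
x = -0.9923 / -1.003 = 0.98933 → 98.93% C-12, 1.07% C-13.

1.07%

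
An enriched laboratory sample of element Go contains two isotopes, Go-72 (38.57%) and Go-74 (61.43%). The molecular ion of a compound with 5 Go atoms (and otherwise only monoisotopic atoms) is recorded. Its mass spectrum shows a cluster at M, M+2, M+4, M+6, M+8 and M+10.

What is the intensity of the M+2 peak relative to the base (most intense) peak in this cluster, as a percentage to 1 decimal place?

19.7%

Binomial terms of (0.3857 + 0.6143)^5: M 0.0085, M+2 0.0680, M+4 0.2165, M+6 0.3449, M+8 0.2746, M+10 0.0875 → M+6 is the base peak.
P(M+6) = C(5,3) × 0.3857^2 × 0.6143^3 = 10 × 0.14876449 × 0.23181501 = 0.344858 (base)
P(M+2) = C(5,1) × 0.3857^4 × 0.6143^1 = 5 × 0.02213087 × 0.6143 = 0.067975
Relative intensity = 0.067975 / 0.344858 × 100 = 19.7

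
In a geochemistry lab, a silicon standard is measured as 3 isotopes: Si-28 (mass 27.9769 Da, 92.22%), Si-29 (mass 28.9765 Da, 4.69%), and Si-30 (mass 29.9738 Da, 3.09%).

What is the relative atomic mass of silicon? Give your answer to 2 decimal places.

Weight each isotope mass by its fractional abundance: 0.9222 × 27.9769 + 0.0469 × 28.9765 + 0.0309 × 29.9738
= 25.80030 + 1.35900 + 0.92619 = 28.08549 Da

28.09 Da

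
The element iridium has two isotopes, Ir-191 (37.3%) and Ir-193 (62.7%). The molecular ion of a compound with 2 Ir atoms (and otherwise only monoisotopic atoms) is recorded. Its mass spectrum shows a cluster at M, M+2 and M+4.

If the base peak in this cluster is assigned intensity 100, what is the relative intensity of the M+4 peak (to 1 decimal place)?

Term probabilities: M 0.1391, M+2 0.4677, M+4 0.3931. Base peak = M+2.
P(M+2) = C(2,1) × 0.373^1 × 0.627^1 = 2 × 0.3730 × 0.6270 = 0.467742 (base)
P(M+4) = C(2,2) × 0.373^0 × 0.627^2 = 1 × 1.0000 × 0.393129 = 0.393129
Relative intensity = 0.393129 / 0.467742 × 100 = 84.0

84.0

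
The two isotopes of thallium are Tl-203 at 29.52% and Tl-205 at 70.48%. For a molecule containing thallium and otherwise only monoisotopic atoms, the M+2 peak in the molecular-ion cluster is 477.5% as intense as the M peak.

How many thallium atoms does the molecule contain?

For n independent Tl atoms, I(M+2)/I(M) = n · (abundance Tl-205) / (abundance Tl-203) = n · 0.7048/0.2952.
n = 4.775 × 0.2952/0.7048 = 2.00 ≈ 2

2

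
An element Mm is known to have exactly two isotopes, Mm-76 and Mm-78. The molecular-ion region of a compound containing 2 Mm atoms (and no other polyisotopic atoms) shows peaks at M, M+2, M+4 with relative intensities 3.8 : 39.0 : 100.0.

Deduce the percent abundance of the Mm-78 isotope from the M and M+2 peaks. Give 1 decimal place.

83.7%

Let p = fractional abundance of Mm-76. I(M+2)/I(M) = [C(2,1)·p^1·(1−p)] / p^2 = 2·(1−p)/p = 39.0/3.8 = 10.2632
(1−p)/p = 10.2632/2 = 5.1316  ⇒  p = 1/(1 + 5.1316) = 0.1631
Mm-76: 16.3%, Mm-78: 83.7%.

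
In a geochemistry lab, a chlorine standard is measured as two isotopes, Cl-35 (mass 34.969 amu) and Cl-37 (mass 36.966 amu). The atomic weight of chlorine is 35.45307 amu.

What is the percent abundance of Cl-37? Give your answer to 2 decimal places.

Writing the weighted mean with unknown fraction x of Cl-35:
34.969·x + 36.966·(1 − x) = 35.45307
(34.969 − 36.966)·x = 35.45307 − 36.966
x = -1.51293 / -1.997 = 0.75760 → 75.76% Cl-35, 24.24% Cl-37.

24.24%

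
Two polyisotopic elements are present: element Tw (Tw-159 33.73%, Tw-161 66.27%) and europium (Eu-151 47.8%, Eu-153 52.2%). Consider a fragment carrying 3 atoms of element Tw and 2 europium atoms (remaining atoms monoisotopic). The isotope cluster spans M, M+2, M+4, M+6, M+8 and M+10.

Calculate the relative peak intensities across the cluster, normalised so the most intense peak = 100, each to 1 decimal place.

Element Tw pattern (n=3): 0.03837506 : 0.2261887 : 0.44439743 : 0.29103881
Europium pattern (n=2): 0.228484 : 0.499032 : 0.272484
Convolve the two distributions (both contribute in 2-u steps):
  M: 0.03837506×0.228484 = 0.008768
  M+2: 0.03837506×0.499032 + 0.2261887×0.228484 = 0.070831
  M+4: 0.03837506×0.272484 + 0.2261887×0.499032 + 0.44439743×0.228484 = 0.224870
  M+6: 0.2261887×0.272484 + 0.44439743×0.499032 + 0.29103881×0.228484 = 0.349899
  M+8: 0.44439743×0.272484 + 0.29103881×0.499032 = 0.266329
  M+10: 0.29103881×0.272484 = 0.079303
Scale to base peak (0.349899) = 100: 2.5 : 20.2 : 64.3 : 100.0 : 76.1 : 22.7

2.5 : 20.2 : 64.3 : 100.0 : 76.1 : 22.7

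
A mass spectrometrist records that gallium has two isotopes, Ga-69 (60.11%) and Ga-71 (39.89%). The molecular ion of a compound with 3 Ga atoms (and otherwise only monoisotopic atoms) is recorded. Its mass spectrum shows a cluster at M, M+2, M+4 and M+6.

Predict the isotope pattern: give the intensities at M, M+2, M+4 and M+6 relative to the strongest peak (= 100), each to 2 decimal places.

Expanding (0.6011 + 0.3989)^3:
P(M) = 0.6011^3 = 0.217190
P(M+2) = 3 × 0.6011^2 × 0.3989^1 = 0.432393
P(M+4) = 3 × 0.6011^1 × 0.3989^2 = 0.286943
P(M+6) = 0.3989^3 = 0.063473
The M+2 peak is largest (0.432393); scaling to 100 gives 50.23 : 100.00 : 66.36 : 14.68.

50.23 : 100.00 : 66.36 : 14.68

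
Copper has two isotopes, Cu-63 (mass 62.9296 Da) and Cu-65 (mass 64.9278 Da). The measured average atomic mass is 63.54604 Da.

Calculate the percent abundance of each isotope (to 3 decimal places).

With x = fraction of Cu-63 (so Cu-65 is 1 − x):
62.9296·x + 64.9278·(1 − x) = 63.54604
(62.9296 − 64.9278)·x = 63.54604 − 64.9278
x = -1.38176 / -1.9982 = 0.69150 → 69.150% Cu-63, 30.850% Cu-65.

Cu-63: 69.150%, Cu-65: 30.850%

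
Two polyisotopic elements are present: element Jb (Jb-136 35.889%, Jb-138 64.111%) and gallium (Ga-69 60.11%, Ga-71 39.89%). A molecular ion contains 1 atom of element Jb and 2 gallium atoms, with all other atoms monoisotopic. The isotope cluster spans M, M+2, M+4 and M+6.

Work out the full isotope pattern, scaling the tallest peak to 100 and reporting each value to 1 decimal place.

32.1 : 100.0 : 90.3 : 25.3

Element Jb pattern (n=1): 0.35889 : 0.64111
Gallium pattern (n=2): 0.36132121 : 0.47955758 : 0.15912121
Convolve the two distributions (both contribute in 2-u steps):
  M: 0.35889×0.36132121 = 0.129675
  M+2: 0.35889×0.47955758 + 0.64111×0.36132121 = 0.403755
  M+4: 0.35889×0.15912121 + 0.64111×0.47955758 = 0.364556
  M+6: 0.64111×0.15912121 = 0.102014
Scale to base peak (0.403755) = 100: 32.1 : 100.0 : 90.3 : 25.3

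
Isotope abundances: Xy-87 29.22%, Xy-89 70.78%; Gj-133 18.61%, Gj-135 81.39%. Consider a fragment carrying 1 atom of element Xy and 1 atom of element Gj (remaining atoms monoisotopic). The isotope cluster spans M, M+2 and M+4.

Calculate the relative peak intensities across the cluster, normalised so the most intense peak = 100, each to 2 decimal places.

Element Xy pattern (n=1): 0.2922 : 0.7078
Element Gj pattern (n=1): 0.1861 : 0.8139
Convolve the two distributions (both contribute in 2-u steps):
  M: 0.2922×0.1861 = 0.054378
  M+2: 0.2922×0.8139 + 0.7078×0.1861 = 0.369543
  M+4: 0.7078×0.8139 = 0.576078
Scale to base peak (0.576078) = 100: 9.44 : 64.15 : 100.00

9.44 : 64.15 : 100.00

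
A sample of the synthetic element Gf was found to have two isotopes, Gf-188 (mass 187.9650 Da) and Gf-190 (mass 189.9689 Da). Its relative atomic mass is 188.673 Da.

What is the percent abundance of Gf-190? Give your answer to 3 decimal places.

Writing the weighted mean with unknown fraction x of Gf-188:
187.9650·x + 189.9689·(1 − x) = 188.673
(187.9650 − 189.9689)·x = 188.673 − 189.9689
x = -1.2959 / -2.0039 = 0.64669 → 64.669% Gf-188, 35.331% Gf-190.

35.331%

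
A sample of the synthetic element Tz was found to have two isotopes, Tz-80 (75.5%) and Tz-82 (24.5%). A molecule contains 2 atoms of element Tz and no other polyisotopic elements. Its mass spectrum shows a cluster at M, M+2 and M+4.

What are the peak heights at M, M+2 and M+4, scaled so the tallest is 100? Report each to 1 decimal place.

100.0 : 64.9 : 10.5

Expanding (0.755 + 0.245)^2:
P(M) = 0.755^2 = 0.570025
P(M+2) = 2 × 0.755^1 × 0.245^1 = 0.369950
P(M+4) = 0.245^2 = 0.060025
The M peak is largest (0.570025); scaling to 100 gives 100.0 : 64.9 : 10.5.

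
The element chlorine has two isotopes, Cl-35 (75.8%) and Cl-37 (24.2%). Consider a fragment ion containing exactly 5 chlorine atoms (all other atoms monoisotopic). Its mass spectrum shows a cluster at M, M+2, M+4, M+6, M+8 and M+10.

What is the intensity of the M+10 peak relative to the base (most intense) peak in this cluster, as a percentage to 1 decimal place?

Term probabilities: M 0.2502, M+2 0.3994, M+4 0.2551, M+6 0.0814, M+8 0.0130, M+10 0.0008. Base peak = M+2.
P(M+2) = C(5,1) × 0.758^4 × 0.242^1 = 5 × 0.33012379 × 0.2420 = 0.399450 (base)
P(M+10) = C(5,5) × 0.758^0 × 0.242^5 = 1 × 1.0000 × 0.00083 = 0.000830
Relative intensity = 0.000830 / 0.399450 × 100 = 0.2

0.2%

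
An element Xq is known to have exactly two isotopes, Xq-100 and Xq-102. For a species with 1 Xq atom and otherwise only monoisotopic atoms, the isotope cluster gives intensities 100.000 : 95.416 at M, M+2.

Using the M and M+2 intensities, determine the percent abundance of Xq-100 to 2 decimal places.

Write p for the Xq-100 fraction. I(M+2)/I(M) = [C(1,1)·p^0·(1−p)] / p^1 = 1·(1−p)/p = 95.416/100.000 = 0.9542
(1−p)/p = 0.9542/1 = 0.9542  ⇒  p = 1/(1 + 0.9542) = 0.5117
Xq-100: 51.17%, Xq-102: 48.83%.

51.17%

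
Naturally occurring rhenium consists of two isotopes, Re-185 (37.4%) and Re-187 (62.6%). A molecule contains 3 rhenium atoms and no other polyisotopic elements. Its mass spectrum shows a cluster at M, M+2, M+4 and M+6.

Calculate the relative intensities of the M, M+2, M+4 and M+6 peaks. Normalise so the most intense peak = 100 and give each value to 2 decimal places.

The 3 Re atoms are independent, so intensities follow the terms of (0.374 + 0.626)^3.
P(M) = 0.374^3 = 0.052314
P(M+2) = 3 × 0.374^2 × 0.626^1 = 0.262687
P(M+4) = 3 × 0.374^1 × 0.626^2 = 0.439685
P(M+6) = 0.626^3 = 0.245314
The M+4 peak is largest (0.439685); scaling to 100 gives 11.90 : 59.74 : 100.00 : 55.79.

11.90 : 59.74 : 100.00 : 55.79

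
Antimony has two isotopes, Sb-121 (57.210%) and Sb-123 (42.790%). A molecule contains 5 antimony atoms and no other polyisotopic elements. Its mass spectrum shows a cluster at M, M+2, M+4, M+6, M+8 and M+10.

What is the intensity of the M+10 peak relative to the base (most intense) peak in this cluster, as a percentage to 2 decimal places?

(0.57210 + 0.42790)^5 gives M 0.0613, M+2 0.2292, M+4 0.3428, M+6 0.2564, M+8 0.0959, M+10 0.0143; the largest is M+4.
P(M+4) = C(5,2) × 0.57210^3 × 0.42790^2 = 10 × 0.18724742 × 0.18309841 = 0.342847 (base)
P(M+10) = C(5,5) × 0.57210^0 × 0.42790^5 = 1 × 1.0000 × 0.01434536 = 0.014345
Relative intensity = 0.014345 / 0.342847 × 100 = 4.18

4.18%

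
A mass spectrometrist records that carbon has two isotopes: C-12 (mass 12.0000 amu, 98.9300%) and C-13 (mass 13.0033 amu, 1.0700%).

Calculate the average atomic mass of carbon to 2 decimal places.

Weight each isotope mass by its fractional abundance: 0.989300 × 12.0000 + 0.010700 × 13.0033
= 11.87160 + 0.13914 = 12.01074 amu

12.01 amu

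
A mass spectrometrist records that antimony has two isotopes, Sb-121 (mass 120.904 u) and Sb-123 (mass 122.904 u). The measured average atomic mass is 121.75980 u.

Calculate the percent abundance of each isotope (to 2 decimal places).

Sb-121: 57.21%, Sb-123: 42.79%

Let x be the fractional abundance of Sb-121; then Sb-123 has abundance 1 − x.
120.904·x + 122.904·(1 − x) = 121.75980
(120.904 − 122.904)·x = 121.75980 − 122.904
x = -1.14420 / -2.000 = 0.57210 → 57.21% Sb-121, 42.79% Sb-123.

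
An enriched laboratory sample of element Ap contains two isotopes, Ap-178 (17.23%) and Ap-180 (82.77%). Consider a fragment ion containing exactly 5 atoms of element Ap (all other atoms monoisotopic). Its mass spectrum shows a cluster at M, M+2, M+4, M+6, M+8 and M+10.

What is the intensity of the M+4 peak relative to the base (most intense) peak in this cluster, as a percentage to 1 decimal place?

8.7%

Binomial terms of (0.1723 + 0.8277)^5: M 0.0002, M+2 0.0036, M+4 0.0350, M+6 0.1683, M+8 0.4043, M+10 0.3885 → M+8 is the base peak.
P(M+8) = C(5,4) × 0.1723^1 × 0.8277^4 = 5 × 0.1723 × 0.46934459 = 0.404340 (base)
P(M+4) = C(5,2) × 0.1723^3 × 0.8277^2 = 10 × 0.00511512 × 0.68508729 = 0.035043
Relative intensity = 0.035043 / 0.404340 × 100 = 8.7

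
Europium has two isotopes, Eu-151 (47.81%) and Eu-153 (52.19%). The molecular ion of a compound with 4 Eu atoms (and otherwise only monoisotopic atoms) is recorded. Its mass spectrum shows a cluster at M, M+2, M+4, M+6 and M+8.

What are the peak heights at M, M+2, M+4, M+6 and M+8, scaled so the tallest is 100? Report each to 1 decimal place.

14.0 : 61.1 : 100.0 : 72.8 : 19.9

Expanding (0.4781 + 0.5219)^4:
P(M) = 0.4781^4 = 0.052249
P(M+2) = 4 × 0.4781^3 × 0.5219^1 = 0.228141
P(M+4) = 6 × 0.4781^2 × 0.5219^2 = 0.373563
P(M+6) = 4 × 0.4781^1 × 0.5219^3 = 0.271857
P(M+8) = 0.5219^4 = 0.074191
The M+4 peak is largest (0.373563); scaling to 100 gives 14.0 : 61.1 : 100.0 : 72.8 : 19.9.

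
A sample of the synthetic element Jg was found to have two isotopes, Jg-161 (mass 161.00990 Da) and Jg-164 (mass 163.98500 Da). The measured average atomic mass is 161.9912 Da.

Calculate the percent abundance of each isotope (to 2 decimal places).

Jg-161: 67.02%, Jg-164: 32.98%

Let x be the fractional abundance of Jg-161; then Jg-164 has abundance 1 − x.
161.00990·x + 163.98500·(1 − x) = 161.9912
(161.00990 − 163.98500)·x = 161.9912 − 163.98500
x = -1.99380 / -2.97510 = 0.67016 → 67.02% Jg-161, 32.98% Jg-164.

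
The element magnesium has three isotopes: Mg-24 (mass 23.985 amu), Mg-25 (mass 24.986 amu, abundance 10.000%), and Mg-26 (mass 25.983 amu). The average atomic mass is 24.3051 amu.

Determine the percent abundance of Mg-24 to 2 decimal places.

The remaining 90.000% is split between Mg-24 (fraction x) and Mg-26 (fraction 0.90000 − x).
Substituting: 23.985x + 25.983(0.90000 − x) = 21.8065
(23.985 − 25.983)x = -1.5782  ⇒  x = 0.78989, y = 0.11011
Mg-24: 78.99%, Mg-26: 11.01%.

78.99%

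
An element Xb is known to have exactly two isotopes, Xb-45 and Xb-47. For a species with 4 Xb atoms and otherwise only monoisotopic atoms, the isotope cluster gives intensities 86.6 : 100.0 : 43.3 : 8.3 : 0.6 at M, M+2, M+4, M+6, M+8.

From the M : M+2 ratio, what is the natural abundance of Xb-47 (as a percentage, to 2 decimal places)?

If p is the fraction of Xb that is Xb-45, then I(M+2)/I(M) = [C(4,1)·p^3·(1−p)] / p^4 = 4·(1−p)/p = 100.0/86.6 = 1.1547
(1−p)/p = 1.1547/4 = 0.2887  ⇒  p = 1/(1 + 0.2887) = 0.7760
Xb-45: 77.60%, Xb-47: 22.40%.

22.40%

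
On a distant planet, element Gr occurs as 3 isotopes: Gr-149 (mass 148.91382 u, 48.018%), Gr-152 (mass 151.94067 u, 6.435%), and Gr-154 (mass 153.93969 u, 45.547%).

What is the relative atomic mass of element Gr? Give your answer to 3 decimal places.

151.398 u

Average mass = Σ (abundance × isotope mass) = 0.48018 × 148.91382 + 0.06435 × 151.94067 + 0.45547 × 153.93969
= 71.505438 + 9.777382 + 70.114911 = 151.397731 u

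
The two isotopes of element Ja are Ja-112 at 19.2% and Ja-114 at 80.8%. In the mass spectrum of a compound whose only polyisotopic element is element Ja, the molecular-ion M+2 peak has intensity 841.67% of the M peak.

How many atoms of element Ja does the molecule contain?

For n independent Ja atoms, I(M+2)/I(M) = n · (abundance Ja-114) / (abundance Ja-112) = n · 0.808/0.192.
n = 8.4167 × 0.192/0.808 = 2.00 ≈ 2

2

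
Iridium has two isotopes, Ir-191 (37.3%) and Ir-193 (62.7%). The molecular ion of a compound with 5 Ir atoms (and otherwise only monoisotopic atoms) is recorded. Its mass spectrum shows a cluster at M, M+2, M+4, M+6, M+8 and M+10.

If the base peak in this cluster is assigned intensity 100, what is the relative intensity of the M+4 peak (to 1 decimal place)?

59.5

Term probabilities: M 0.0072, M+2 0.0607, M+4 0.2040, M+6 0.3429, M+8 0.2882, M+10 0.0969. Base peak = M+6.
P(M+6) = C(5,3) × 0.373^2 × 0.627^3 = 10 × 0.139129 × 0.24649188 = 0.342942 (base)
P(M+4) = C(5,2) × 0.373^3 × 0.627^2 = 10 × 0.05189512 × 0.393129 = 0.204015
Relative intensity = 0.204015 / 0.342942 × 100 = 59.5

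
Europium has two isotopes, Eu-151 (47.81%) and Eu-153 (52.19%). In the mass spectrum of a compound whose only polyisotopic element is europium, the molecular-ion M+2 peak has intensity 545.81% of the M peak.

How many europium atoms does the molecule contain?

The M+2/M ratio from n Eu atoms is n · q/p = n · 0.5219/0.4781.
n = 5.4581 × 0.4781/0.5219 = 5.00 ≈ 5

5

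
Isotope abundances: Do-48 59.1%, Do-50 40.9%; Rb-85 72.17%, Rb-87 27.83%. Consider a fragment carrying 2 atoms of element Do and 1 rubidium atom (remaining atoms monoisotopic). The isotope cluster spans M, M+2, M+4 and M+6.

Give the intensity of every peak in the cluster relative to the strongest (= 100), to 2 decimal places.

56.51 : 100.00 : 57.22 : 10.44

Element Do pattern (n=2): 0.349281 : 0.483438 : 0.167281
Rubidium pattern (n=1): 0.7217 : 0.2783
Convolve the two distributions (both contribute in 2-u steps):
  M: 0.349281×0.7217 = 0.252076
  M+2: 0.349281×0.2783 + 0.483438×0.7217 = 0.446102
  M+4: 0.483438×0.2783 + 0.167281×0.7217 = 0.255267
  M+6: 0.167281×0.2783 = 0.046554
Scale to base peak (0.446102) = 100: 56.51 : 100.00 : 57.22 : 10.44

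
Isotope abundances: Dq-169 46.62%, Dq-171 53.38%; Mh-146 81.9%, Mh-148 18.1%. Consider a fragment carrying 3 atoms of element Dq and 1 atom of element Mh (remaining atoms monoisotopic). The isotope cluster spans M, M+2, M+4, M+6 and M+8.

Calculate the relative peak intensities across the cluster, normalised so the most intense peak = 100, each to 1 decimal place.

21.3 : 77.9 : 100.0 : 50.5 : 7.1

Element Dq pattern (n=3): 0.10132505 : 0.34805218 : 0.3985205 : 0.15210227
Element Mh pattern (n=1): 0.8190 : 0.1810
Convolve the two distributions (both contribute in 2-u steps):
  M: 0.10132505×0.8190 = 0.082985
  M+2: 0.10132505×0.1810 + 0.34805218×0.8190 = 0.303395
  M+4: 0.34805218×0.1810 + 0.3985205×0.8190 = 0.389386
  M+6: 0.3985205×0.1810 + 0.15210227×0.8190 = 0.196704
  M+8: 0.15210227×0.1810 = 0.027531
Scale to base peak (0.389386) = 100: 21.3 : 77.9 : 100.0 : 50.5 : 7.1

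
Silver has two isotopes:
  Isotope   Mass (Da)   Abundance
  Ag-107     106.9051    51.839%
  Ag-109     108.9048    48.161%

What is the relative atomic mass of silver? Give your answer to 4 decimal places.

107.8682 Da

Ar = Σ fᵢ·mᵢ = 0.51839 × 106.9051 + 0.48161 × 108.9048
= 55.41853 + 52.44964 = 107.86817 Da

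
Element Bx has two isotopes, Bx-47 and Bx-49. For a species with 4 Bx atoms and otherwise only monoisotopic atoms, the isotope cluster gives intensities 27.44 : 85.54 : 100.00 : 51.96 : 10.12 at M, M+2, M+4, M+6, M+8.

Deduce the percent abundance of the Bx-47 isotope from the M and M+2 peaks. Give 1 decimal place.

56.2%

Write p for the Bx-47 fraction. I(M+2)/I(M) = [C(4,1)·p^3·(1−p)] / p^4 = 4·(1−p)/p = 85.54/27.44 = 3.1173
(1−p)/p = 3.1173/4 = 0.7793  ⇒  p = 1/(1 + 0.7793) = 0.5620
Bx-47: 56.2%, Bx-49: 43.8%.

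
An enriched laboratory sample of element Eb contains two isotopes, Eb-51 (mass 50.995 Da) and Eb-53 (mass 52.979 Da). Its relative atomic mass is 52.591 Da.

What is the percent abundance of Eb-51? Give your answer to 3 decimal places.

Writing the weighted mean with unknown fraction x of Eb-51:
50.995·x + 52.979·(1 − x) = 52.591
(50.995 − 52.979)·x = 52.591 − 52.979
x = -0.388 / -1.984 = 0.19556 → 19.556% Eb-51, 80.444% Eb-53.

19.556%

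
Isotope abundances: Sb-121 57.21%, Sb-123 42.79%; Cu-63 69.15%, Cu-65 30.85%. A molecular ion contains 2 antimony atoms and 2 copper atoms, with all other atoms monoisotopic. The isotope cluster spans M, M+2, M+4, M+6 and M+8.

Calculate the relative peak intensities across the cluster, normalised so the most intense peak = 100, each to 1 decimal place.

Antimony pattern (n=2): 0.32729841 : 0.48960318 : 0.18309841
Copper pattern (n=2): 0.47817225 : 0.4266555 : 0.09517225
Convolve the two distributions (both contribute in 2-u steps):
  M: 0.32729841×0.47817225 = 0.156505
  M+2: 0.32729841×0.4266555 + 0.48960318×0.47817225 = 0.373758
  M+4: 0.32729841×0.09517225 + 0.48960318×0.4266555 + 0.18309841×0.47817225 = 0.327594
  M+6: 0.48960318×0.09517225 + 0.18309841×0.4266555 = 0.124717
  M+8: 0.18309841×0.09517225 = 0.017426
Scale to base peak (0.373758) = 100: 41.9 : 100.0 : 87.6 : 33.4 : 4.7

41.9 : 100.0 : 87.6 : 33.4 : 4.7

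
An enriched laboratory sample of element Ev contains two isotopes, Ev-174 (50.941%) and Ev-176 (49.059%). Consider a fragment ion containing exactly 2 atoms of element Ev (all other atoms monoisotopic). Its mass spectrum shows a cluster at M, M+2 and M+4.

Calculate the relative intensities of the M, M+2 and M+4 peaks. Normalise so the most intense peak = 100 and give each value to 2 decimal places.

The 2 Ev atoms are independent, so intensities follow the terms of (0.50941 + 0.49059)^2.
P(M) = 0.50941^2 = 0.259499
P(M+2) = 2 × 0.50941^1 × 0.49059^1 = 0.499823
P(M+4) = 0.49059^2 = 0.240679
The M+2 peak is largest (0.499823); scaling to 100 gives 51.92 : 100.00 : 48.15.

51.92 : 100.00 : 48.15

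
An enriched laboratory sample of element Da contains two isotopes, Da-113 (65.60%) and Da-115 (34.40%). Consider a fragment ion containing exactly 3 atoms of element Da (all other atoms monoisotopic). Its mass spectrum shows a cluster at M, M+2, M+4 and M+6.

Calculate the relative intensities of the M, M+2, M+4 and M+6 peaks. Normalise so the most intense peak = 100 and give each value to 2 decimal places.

63.57 : 100.00 : 52.44 : 9.17

Each Da atom is independently Da-113 (p = 0.6560) or Da-115 (q = 0.3440); the cluster is the binomial expansion (p + q)^3.
P(M) = 0.6560^3 = 0.282300
P(M+2) = 3 × 0.6560^2 × 0.3440^1 = 0.444107
P(M+4) = 3 × 0.6560^1 × 0.3440^2 = 0.232885
P(M+6) = 0.3440^3 = 0.040708
The M+2 peak is largest (0.444107); scaling to 100 gives 63.57 : 100.00 : 52.44 : 9.17.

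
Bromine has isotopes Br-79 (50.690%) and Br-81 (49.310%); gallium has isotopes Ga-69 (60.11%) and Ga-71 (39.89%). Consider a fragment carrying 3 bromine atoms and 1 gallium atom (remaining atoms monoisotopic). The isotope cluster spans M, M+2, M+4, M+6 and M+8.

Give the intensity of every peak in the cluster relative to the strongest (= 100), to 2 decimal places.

20.94 : 75.01 : 100.00 : 58.73 : 12.79

Bromine pattern (n=3): 0.13024674 : 0.3801026 : 0.36975457 : 0.11989609
Gallium pattern (n=1): 0.6011 : 0.3989
Convolve the two distributions (both contribute in 2-u steps):
  M: 0.13024674×0.6011 = 0.078291
  M+2: 0.13024674×0.3989 + 0.3801026×0.6011 = 0.280435
  M+4: 0.3801026×0.3989 + 0.36975457×0.6011 = 0.373882
  M+6: 0.36975457×0.3989 + 0.11989609×0.6011 = 0.219565
  M+8: 0.11989609×0.3989 = 0.047827
Scale to base peak (0.373882) = 100: 20.94 : 75.01 : 100.00 : 58.73 : 12.79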